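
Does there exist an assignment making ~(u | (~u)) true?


Check all 2 assignments over {u}:
u | φ
-----
False | False
True | False
No assignment makes the formula true.

Unsatisfiable.


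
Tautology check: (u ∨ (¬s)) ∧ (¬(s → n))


Build the truth table over {n, s, u}:
n | s | u | φ
-------------
F | F | F | F
T | F | F | F
F | T | F | F
T | T | F | F
F | F | T | F
T | F | T | F
F | T | T | T
T | T | T | F
Counterexample at row 1: with n=F, s=F, u=F, the formula is F.

No, it is not a tautology.


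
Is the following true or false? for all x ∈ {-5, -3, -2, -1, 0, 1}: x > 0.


Evaluate the predicate on each element: -5:F, -3:F, -2:F, -1:F, 0:F, 1:T.
Counterexample x = -5 fails the predicate.

F


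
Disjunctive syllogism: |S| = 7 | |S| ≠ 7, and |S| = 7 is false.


Disjunctive syllogism: from (P ∨ Q) and ¬P, infer Q.
One disjunct, '|S| = 7', is ruled out; the other must hold.

|S| ≠ 7


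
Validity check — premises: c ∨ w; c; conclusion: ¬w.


This is affirming a disjunct (fallacy). There exist truth assignments where the premises are all true but the conclusion is false.

Invalid.


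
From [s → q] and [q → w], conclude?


Hypothetical syllogism: from (P → Q) and (Q → R), infer (P → R).
Chain the two implications through the shared middle term 'q'.

s → w


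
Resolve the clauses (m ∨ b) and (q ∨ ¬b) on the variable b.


The clauses contain complementary literals b and ¬b.
Resolution eliminates this pair and disjoins the remaining literals (merging duplicates).

(m ∨ q)


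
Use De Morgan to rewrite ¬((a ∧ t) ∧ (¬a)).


De Morgan: the negation of a conjunction is the disjunction of the negations.
Distribute ¬ across ∧, flipping it to ∨, and negate each literal.

((¬a) ∨ (¬t)) ∨ a


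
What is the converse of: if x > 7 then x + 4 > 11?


The converse of (P → Q) is (Q → P). It is not in general equivalent to the original.
Here P = 'x > 7' and Q = 'x + 4 > 11'.

If x + 4 > 11, then x > 7.


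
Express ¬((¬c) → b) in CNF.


Step 1: Rewrite (¬c) → b as ¬(¬c) ∨ b.
Step 2: Negate: ¬(¬(¬c) ∨ b) = (¬c) ∧ ¬b (De Morgan + double negation).

(¬c) ∧ (¬b)


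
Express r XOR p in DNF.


Step 1: r ⊕ p is true exactly when they disagree: (r ∧ ¬p) ∨ (¬r ∧ p).

(r AND (NOT p)) OR ((NOT r) AND p)


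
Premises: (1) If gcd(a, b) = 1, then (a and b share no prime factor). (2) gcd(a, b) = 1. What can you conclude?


Modus ponens: from (P → Q) and P, infer Q.
P = 'gcd(a, b) = 1' is asserted, and P → Q holds, so Q follows.

(a and b share no prime factor).


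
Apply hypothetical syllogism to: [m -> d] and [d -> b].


Hypothetical syllogism: from (P → Q) and (Q → R), infer (P → R).
Chain the two implications through the shared middle term 'd'.

m -> b


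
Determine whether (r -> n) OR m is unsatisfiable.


Truth table over {m, n, r}:
m | n | r | φ
-------------
F | F | F | T
T | F | F | T
F | T | F | T
T | T | F | T
F | F | T | F
T | F | T | T
F | T | T | T
T | T | T | T
Satisfying assignment at row 1: m=F, n=F, r=F gives T.

No, it is not a contradiction.


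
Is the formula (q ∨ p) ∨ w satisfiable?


Search for a satisfying assignment over {p, q, w}.
Try p=T, q=F, w=F: the formula evaluates to T.
A satisfying assignment exists.

Satisfiable.


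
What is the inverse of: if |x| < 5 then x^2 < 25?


The inverse of (P → Q) is (¬P → ¬Q). It is equivalent to the converse, not to the original.
Here P = '|x| < 5' and Q = 'x^2 < 25'.

If not (|x| < 5), then not (x^2 < 25).


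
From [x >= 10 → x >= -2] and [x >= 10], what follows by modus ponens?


Modus ponens: from (P → Q) and P, infer Q.
P = 'x >= 10' is asserted, and P → Q holds, so Q follows.

x >= -2.


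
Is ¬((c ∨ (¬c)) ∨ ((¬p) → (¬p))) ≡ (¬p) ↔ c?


Compare truth tables:
c | p | φ | ψ
-------------
F | F | F | F
T | F | F | T
F | T | F | T
T | T | F | F
They differ at row 2 (c=T, p=F): φ=F but ψ=T.

No, they are not logically equivalent.


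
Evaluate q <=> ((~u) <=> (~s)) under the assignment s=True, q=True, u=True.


Substitute s=True, q=True, u=True:
~u = False
~s = False
(~u) <=> (~s) = False <=> False = True
q <=> ((~u) <=> (~s)) = True <=> True = True

True


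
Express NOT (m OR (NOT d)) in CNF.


Step 1: Apply De Morgan: ¬(m ∨ (¬d)) = ¬m ∧ ¬(¬d).
Step 2: Eliminate any double negations (¬¬X = X).

(NOT m) AND d


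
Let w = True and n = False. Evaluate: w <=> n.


Biconditional is true when both operands have the same truth value.
Substitute: w=True, n=False.
True <=> False evaluates to False.

False


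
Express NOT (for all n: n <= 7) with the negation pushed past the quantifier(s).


¬(for all x: φ) = there exists x: ¬φ, and ¬(there exists x: φ) = for all x: ¬φ.
Apply to the universal statement.

there exists n: NOT(n <= 7)


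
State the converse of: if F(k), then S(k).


The converse of (P → Q) is (Q → P). It is not in general equivalent to the original.
Here P = 'F(k)' and Q = 'S(k)'.

If S(k), then F(k).


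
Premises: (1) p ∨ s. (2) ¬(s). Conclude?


Disjunctive syllogism: from (P ∨ Q) and ¬P, infer Q.
One disjunct, 's', is ruled out; the other must hold.

p


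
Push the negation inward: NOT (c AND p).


De Morgan: the negation of a conjunction is the disjunction of the negations.
Distribute NOT across AND, flipping it to OR, and negate each literal.

(NOT c) OR (NOT p)


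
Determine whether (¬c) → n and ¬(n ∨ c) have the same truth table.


Compare truth tables:
c | n | φ | ψ
-------------
F | F | F | T
T | F | T | F
F | T | T | F
T | T | T | F
They differ at row 1 (c=F, n=F): φ=F but ψ=T.

No, they are not logically equivalent.


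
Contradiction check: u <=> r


Truth table over {r, u}:
r | u | φ
---------
False | False | True
True | False | False
False | True | False
True | True | True
Satisfying assignment at row 1: r=False, u=False gives True.

No, it is not a contradiction.


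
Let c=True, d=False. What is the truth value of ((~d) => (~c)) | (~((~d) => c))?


Substitute c=True, d=False:
~d = True
~c = False
(~d) => (~c) = True => False = False
~d = True
(~d) => c = True => True = True
~((~d) => c) = False
((~d) => (~c)) | (~((~d) => c)) = False | False = False

False


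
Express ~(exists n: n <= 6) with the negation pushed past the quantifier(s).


¬(forall x: φ) = exists x: ¬φ, and ¬(exists x: φ) = forall x: ¬φ.
Apply to the existential statement.

forall n: ~(n <= 6)


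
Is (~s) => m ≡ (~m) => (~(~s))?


Compare truth tables:
m | s | φ | ψ
-------------
False | False | False | False
True | False | True | True
False | True | True | True
True | True | True | True
The columns φ and ψ agree on every row.

Yes, they are logically equivalent.


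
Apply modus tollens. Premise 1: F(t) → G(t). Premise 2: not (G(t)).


Modus tollens: from (P → Q) and ¬Q, infer ¬P.
Q = 'G(t)' is denied; since P → Q, P must also fail.

Not (F(t)).


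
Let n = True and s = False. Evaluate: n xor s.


Exclusive or is true when exactly one operand is true.
Substitute: n=True, s=False.
True xor False evaluates to True.

True


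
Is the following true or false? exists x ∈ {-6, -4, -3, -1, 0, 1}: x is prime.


Evaluate the predicate on each element: -6:False, -4:False, -3:False, -1:False, 0:False, 1:False.
No element satisfies the predicate.

False


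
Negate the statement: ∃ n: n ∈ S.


¬(∀ x: φ) = ∃ x: ¬φ, and ¬(∃ x: φ) = ∀ x: ¬φ.
Apply to the existential statement.

∀ n: ¬(n ∈ S)


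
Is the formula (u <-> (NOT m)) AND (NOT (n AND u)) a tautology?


Build the truth table over {m, n, u}:
m | n | u | φ
-------------
F | F | F | F
T | F | F | T
F | T | F | F
T | T | F | T
F | F | T | T
T | F | T | F
F | T | T | F
T | T | T | F
Counterexample at row 1: with m=F, n=F, u=F, the formula is F.

No, it is not a tautology.


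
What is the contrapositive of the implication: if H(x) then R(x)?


The contrapositive of (P → Q) is (¬Q → ¬P); it is logically equivalent to the original.
Here P = 'H(x)' and Q = 'R(x)'.

If not (R(x)), then not (H(x)).


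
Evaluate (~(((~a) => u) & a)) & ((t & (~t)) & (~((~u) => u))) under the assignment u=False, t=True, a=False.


Substitute u=False, t=True, a=False:
… (earlier sub-steps elided)
(~a) => u = True => False = False
((~a) => u) & a = False & False = False
~(((~a) => u) & a) = True
~t = False
t & (~t) = True & False = False
~u = True
(~u) => u = True => False = False
~((~u) => u) = True
(t & (~t)) & (~((~u) => u)) = False & True = False
(~(((~a) => u) & a)) & ((t & (~t)) & (~((~u) => u))) = True & False = False

False


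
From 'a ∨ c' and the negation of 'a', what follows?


Disjunctive syllogism: from (P ∨ Q) and ¬P, infer Q.
One disjunct, 'a', is ruled out; the other must hold.

c


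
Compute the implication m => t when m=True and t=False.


Implication is false only when antecedent is true and consequent is false.
Substitute: m=True, t=False.
True => False evaluates to False.

False


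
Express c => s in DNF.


Step 1: Rewrite c → s as ¬c ∨ s.

(~c) | s


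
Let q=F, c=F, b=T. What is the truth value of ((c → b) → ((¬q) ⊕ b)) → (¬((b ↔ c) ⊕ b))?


Substitute q=F, c=F, b=T:
c → b = F → T = T
¬q = T
(¬q) ⊕ b = T ⊕ T = F
(c → b) → ((¬q) ⊕ b) = T → F = F
b ↔ c = T ↔ F = F
(b ↔ c) ⊕ b = F ⊕ T = T
¬((b ↔ c) ⊕ b) = F
((c → b) → ((¬q) ⊕ b)) → (¬((b ↔ c) ⊕ b)) = F → F = T

T


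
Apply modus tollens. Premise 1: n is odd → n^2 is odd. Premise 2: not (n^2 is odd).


Modus tollens: from (P → Q) and ¬Q, infer ¬P.
Q = 'n^2 is odd' is denied; since P → Q, P must also fail.

Not (n is odd).


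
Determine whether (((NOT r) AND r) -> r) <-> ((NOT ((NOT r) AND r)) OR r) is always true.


Build the truth table over {r}:
r | φ
-----
F | T
T | T
Every row evaluates to true.

Yes, it is a tautology.


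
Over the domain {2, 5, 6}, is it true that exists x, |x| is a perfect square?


Evaluate the predicate on each element: 2:False, 5:False, 6:False.
No element satisfies the predicate.

False


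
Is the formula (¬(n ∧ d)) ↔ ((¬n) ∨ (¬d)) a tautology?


Build the truth table over {d, n}:
d | n | φ
---------
F | F | T
T | F | T
F | T | T
T | T | T
Every row evaluates to true.

Yes, it is a tautology.


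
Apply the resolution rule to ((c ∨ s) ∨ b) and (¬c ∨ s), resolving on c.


The clauses contain complementary literals c and ¬c.
Resolution eliminates this pair and disjoins the remaining literals (merging duplicates).

(s ∨ b)


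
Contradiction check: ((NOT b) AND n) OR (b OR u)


Truth table over {b, n, u}:
b | n | u | φ
-------------
F | F | F | F
T | F | F | T
F | T | F | T
T | T | F | T
F | F | T | T
T | F | T | T
F | T | T | T
T | T | T | T
Satisfying assignment at row 2: b=T, n=F, u=F gives T.

No, it is not a contradiction.


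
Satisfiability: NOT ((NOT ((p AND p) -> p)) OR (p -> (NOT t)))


Search for a satisfying assignment over {p, t}.
Try p=T, t=T: the formula evaluates to T.
A satisfying assignment exists.

Satisfiable.


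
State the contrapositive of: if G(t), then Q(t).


The contrapositive of (P → Q) is (¬Q → ¬P); it is logically equivalent to the original.
Here P = 'G(t)' and Q = 'Q(t)'.

If not (Q(t)), then not (G(t)).


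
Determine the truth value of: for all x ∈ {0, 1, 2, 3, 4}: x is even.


Evaluate the predicate on each element: 0:T, 1:F, 2:T, 3:F, 4:T.
Counterexample x = 1 fails the predicate.

F


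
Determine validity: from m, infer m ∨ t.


This matches the form of disjunction introduction: the conclusion follows in every model of the premises.

Valid.


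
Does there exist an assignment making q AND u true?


Search for a satisfying assignment over {q, u}.
Try q=T, u=T: the formula evaluates to T.
A satisfying assignment exists.

Satisfiable.


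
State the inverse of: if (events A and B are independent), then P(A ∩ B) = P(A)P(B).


The inverse of (P → Q) is (¬P → ¬Q). It is equivalent to the converse, not to the original.
Here P = '(events A and B are independent)' and Q = 'P(A ∩ B) = P(A)P(B)'.

If not ((events A and B are independent)), then not (P(A ∩ B) = P(A)P(B)).


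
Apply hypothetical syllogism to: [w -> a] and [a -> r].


Hypothetical syllogism: from (P → Q) and (Q → R), infer (P → R).
Chain the two implications through the shared middle term 'a'.

w -> r


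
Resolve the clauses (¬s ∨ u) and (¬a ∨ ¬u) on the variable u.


The clauses contain complementary literals u and ¬u.
Resolution eliminates this pair and disjoins the remaining literals (merging duplicates).

(¬s ∨ ¬a)


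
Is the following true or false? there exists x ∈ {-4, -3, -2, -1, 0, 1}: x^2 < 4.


Evaluate the predicate on each element: -4:F, -3:F, -2:F, -1:T, 0:T, 1:T.
Witness x = -1 satisfies the predicate.

T


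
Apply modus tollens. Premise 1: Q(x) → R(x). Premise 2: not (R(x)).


Modus tollens: from (P → Q) and ¬Q, infer ¬P.
Q = 'R(x)' is denied; since P → Q, P must also fail.

Not (Q(x)).


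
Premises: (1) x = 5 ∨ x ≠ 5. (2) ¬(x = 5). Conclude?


Disjunctive syllogism: from (P ∨ Q) and ¬P, infer Q.
One disjunct, 'x = 5', is ruled out; the other must hold.

x ≠ 5


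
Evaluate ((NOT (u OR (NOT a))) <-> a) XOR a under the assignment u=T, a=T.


Substitute u=T, a=T:
NOT a = F
u OR (NOT a) = T OR F = T
NOT (u OR (NOT a)) = F
(NOT (u OR (NOT a))) <-> a = F <-> T = F
((NOT (u OR (NOT a))) <-> a) XOR a = F XOR T = T

T


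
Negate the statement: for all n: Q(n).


¬(for all x: φ) = there exists x: ¬φ, and ¬(there exists x: φ) = for all x: ¬φ.
Apply to the universal statement.

there exists n: NOT(Q(n))


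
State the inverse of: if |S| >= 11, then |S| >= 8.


The inverse of (P → Q) is (¬P → ¬Q). It is equivalent to the converse, not to the original.
Here P = '|S| >= 11' and Q = '|S| >= 8'.

If not (|S| >= 11), then not (|S| >= 8).


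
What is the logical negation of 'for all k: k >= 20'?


¬(for all x: φ) = there exists x: ¬φ, and ¬(there exists x: φ) = for all x: ¬φ.
Apply to the universal statement.

there exists k: NOT(k >= 20)


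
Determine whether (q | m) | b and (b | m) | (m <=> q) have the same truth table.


Compare truth tables:
b | m | q | φ | ψ
-----------------
False | False | False | False | True
True | False | False | True | True
False | True | False | True | True
True | True | False | True | True
False | False | True | True | False
True | False | True | True | True
False | True | True | True | True
True | True | True | True | True
They differ at row 1 (b=False, m=False, q=False): φ=False but ψ=True.

No, they are not logically equivalent.


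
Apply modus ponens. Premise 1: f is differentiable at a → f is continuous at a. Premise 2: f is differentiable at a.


Modus ponens: from (P → Q) and P, infer Q.
P = 'f is differentiable at a' is asserted, and P → Q holds, so Q follows.

f is continuous at a.


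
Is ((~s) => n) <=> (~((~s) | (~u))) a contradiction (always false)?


Truth table over {n, s, u}:
n | s | u | φ
-------------
False | False | False | True
True | False | False | False
False | True | False | False
True | True | False | False
False | False | True | True
True | False | True | False
False | True | True | True
True | True | True | True
Satisfying assignment at row 1: n=False, s=False, u=False gives True.

No, it is not a contradiction.


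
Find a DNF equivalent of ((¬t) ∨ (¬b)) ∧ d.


Step 1: Distribute ∧ over ∨: ((¬t) ∨ (¬b)) ∧ d = ((¬t) ∧ d) ∨ ((¬b) ∧ d).

((¬t) ∧ d) ∨ ((¬b) ∧ d)


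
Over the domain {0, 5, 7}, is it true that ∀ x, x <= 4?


Evaluate the predicate on each element: 0:T, 5:F, 7:F.
Counterexample x = 5 fails the predicate.

F


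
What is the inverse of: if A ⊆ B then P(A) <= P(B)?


The inverse of (P → Q) is (¬P → ¬Q). It is equivalent to the converse, not to the original.
Here P = 'A ⊆ B' and Q = 'P(A) <= P(B)'.

If not (A ⊆ B), then not (P(A) <= P(B)).


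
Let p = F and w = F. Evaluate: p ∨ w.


Disjunction is false only when both operands are false.
Substitute: p=F, w=F.
F ∨ F evaluates to F.

F


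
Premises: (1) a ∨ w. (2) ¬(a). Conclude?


Disjunctive syllogism: from (P ∨ Q) and ¬P, infer Q.
One disjunct, 'a', is ruled out; the other must hold.

w


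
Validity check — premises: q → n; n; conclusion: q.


This is affirming the consequent (fallacy). There exist truth assignments where the premises are all true but the conclusion is false.

Invalid.


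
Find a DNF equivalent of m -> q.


Step 1: Rewrite m → q as ¬m ∨ q.

(NOT m) OR q


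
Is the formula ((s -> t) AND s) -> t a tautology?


Build the truth table over {s, t}:
s | t | φ
---------
F | F | T
T | F | T
F | T | T
T | T | T
Every row evaluates to true.

Yes, it is a tautology.


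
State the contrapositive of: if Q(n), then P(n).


The contrapositive of (P → Q) is (¬Q → ¬P); it is logically equivalent to the original.
Here P = 'Q(n)' and Q = 'P(n)'.

If not (P(n)), then not (Q(n)).


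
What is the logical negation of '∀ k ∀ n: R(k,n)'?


Negation flips each quantifier (∀↔∃) and negates the inner predicate.
¬(∀ k ∀ n: φ) = ∃ k ∃ n: ¬φ.

∃ k ∃ n: ¬(R(k,n))


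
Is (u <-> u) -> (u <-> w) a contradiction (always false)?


Truth table over {u, w}:
u | w | φ
---------
F | F | T
T | F | F
F | T | F
T | T | T
Satisfying assignment at row 1: u=F, w=F gives T.

No, it is not a contradiction.


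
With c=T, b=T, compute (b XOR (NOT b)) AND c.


Substitute c=T, b=T:
NOT b = F
b XOR (NOT b) = T XOR F = T
(b XOR (NOT b)) AND c = T AND T = T

T


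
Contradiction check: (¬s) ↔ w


Truth table over {s, w}:
s | w | φ
---------
F | F | F
T | F | T
F | T | T
T | T | F
Satisfying assignment at row 2: s=T, w=F gives T.

No, it is not a contradiction.


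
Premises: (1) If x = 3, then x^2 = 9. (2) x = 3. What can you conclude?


Modus ponens: from (P → Q) and P, infer Q.
P = 'x = 3' is asserted, and P → Q holds, so Q follows.

x^2 = 9.


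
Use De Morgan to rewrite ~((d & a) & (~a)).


De Morgan: the negation of a conjunction is the disjunction of the negations.
Distribute ~ across &, flipping it to |, and negate each literal.

((~d) | (~a)) | a


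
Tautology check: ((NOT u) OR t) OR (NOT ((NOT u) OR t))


Build the truth table over {t, u}:
t | u | φ
---------
F | F | T
T | F | T
F | T | T
T | T | T
Every row evaluates to true.

Yes, it is a tautology.


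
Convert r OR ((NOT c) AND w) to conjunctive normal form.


Step 1: Distribute ∨ over ∧: r ∨ ((¬c) ∧ w) = (r ∨ (¬c)) ∧ (r ∨ w).

(r OR (NOT c)) AND (r OR w)


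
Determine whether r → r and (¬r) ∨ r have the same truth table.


Compare truth tables:
r | φ | ψ
---------
F | T | T
T | T | T
The columns φ and ψ agree on every row.

Yes, they are logically equivalent.


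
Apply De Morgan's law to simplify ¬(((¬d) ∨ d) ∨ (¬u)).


De Morgan: the negation of a disjunction is the conjunction of the negations.
Distribute ¬ across ∨, flipping it to ∧, and negate each literal.

(d ∧ (¬d)) ∧ u


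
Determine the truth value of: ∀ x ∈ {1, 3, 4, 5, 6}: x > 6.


Evaluate the predicate on each element: 1:F, 3:F, 4:F, 5:F, 6:F.
Counterexample x = 1 fails the predicate.

F


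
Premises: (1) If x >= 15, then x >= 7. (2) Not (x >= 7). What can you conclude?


Modus tollens: from (P → Q) and ¬Q, infer ¬P.
Q = 'x >= 7' is denied; since P → Q, P must also fail.

Not (x >= 15).


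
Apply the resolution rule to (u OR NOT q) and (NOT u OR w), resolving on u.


The clauses contain complementary literals u and NOTu.
Resolution eliminates this pair and disjoins the remaining literals (merging duplicates).

(NOT q OR w)


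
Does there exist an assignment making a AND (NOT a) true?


Check all 2 assignments over {a}:
a | φ
-----
F | F
T | F
No assignment makes the formula true.

Unsatisfiable.


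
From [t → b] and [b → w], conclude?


Hypothetical syllogism: from (P → Q) and (Q → R), infer (P → R).
Chain the two implications through the shared middle term 'b'.

t → w


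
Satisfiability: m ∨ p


Search for a satisfying assignment over {m, p}.
Try m=T, p=F: the formula evaluates to T.
A satisfying assignment exists.

Satisfiable.


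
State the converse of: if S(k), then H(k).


The converse of (P → Q) is (Q → P). It is not in general equivalent to the original.
Here P = 'S(k)' and Q = 'H(k)'.

If H(k), then S(k).


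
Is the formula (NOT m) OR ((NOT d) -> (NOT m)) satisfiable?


Search for a satisfying assignment over {d, m}.
Try d=F, m=F: the formula evaluates to T.
A satisfying assignment exists.

Satisfiable.


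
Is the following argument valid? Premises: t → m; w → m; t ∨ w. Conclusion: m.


This matches the form of proof by cases: the conclusion follows in every model of the premises.

Valid.


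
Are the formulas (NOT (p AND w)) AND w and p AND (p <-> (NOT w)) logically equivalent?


Compare truth tables:
p | w | φ | ψ
-------------
F | F | F | F
T | F | F | T
F | T | T | F
T | T | F | F
They differ at row 2 (p=T, w=F): φ=F but ψ=T.

No, they are not logically equivalent.


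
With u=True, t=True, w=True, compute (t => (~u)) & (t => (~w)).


Substitute u=True, t=True, w=True:
~u = False
t => (~u) = True => False = False
~w = False
t => (~w) = True => False = False
(t => (~u)) & (t => (~w)) = False & False = False

False


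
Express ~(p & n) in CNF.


Step 1: Apply De Morgan: ¬(p ∧ n) = ¬p ∨ ¬n.

(~p) | (~n)


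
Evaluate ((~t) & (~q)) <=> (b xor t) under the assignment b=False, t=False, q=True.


Substitute b=False, t=False, q=True:
~t = True
~q = False
(~t) & (~q) = True & False = False
b xor t = False xor False = False
((~t) & (~q)) <=> (b xor t) = False <=> False = True

True


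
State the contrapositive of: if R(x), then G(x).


The contrapositive of (P → Q) is (¬Q → ¬P); it is logically equivalent to the original.
Here P = 'R(x)' and Q = 'G(x)'.

If not (G(x)), then not (R(x)).


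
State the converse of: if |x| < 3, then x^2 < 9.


The converse of (P → Q) is (Q → P). It is not in general equivalent to the original.
Here P = '|x| < 3' and Q = 'x^2 < 9'.

If x^2 < 9, then |x| < 3.


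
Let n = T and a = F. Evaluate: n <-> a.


Biconditional is true when both operands have the same truth value.
Substitute: n=T, a=F.
T <-> F evaluates to F.

F


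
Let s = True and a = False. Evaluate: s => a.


Implication is false only when antecedent is true and consequent is false.
Substitute: s=True, a=False.
True => False evaluates to False.

False


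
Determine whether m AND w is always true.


Build the truth table over {m, w}:
m | w | φ
---------
F | F | F
T | F | F
F | T | F
T | T | T
Counterexample at row 1: with m=F, w=F, the formula is F.

No, it is not a tautology.


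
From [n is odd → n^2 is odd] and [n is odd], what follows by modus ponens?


Modus ponens: from (P → Q) and P, infer Q.
P = 'n is odd' is asserted, and P → Q holds, so Q follows.

n^2 is odd.


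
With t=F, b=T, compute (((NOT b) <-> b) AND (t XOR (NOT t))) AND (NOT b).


Substitute t=F, b=T:
NOT b = F
(NOT b) <-> b = F <-> T = F
NOT t = T
t XOR (NOT t) = F XOR T = T
((NOT b) <-> b) AND (t XOR (NOT t)) = F AND T = F
NOT b = F
(((NOT b) <-> b) AND (t XOR (NOT t))) AND (NOT b) = F AND F = F

F


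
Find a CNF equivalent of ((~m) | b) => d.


Step 1: Rewrite as ¬((¬m) ∨ b) ∨ d = (¬(¬m) ∧ ¬b) ∨ d.
Step 2: Distribute ∨ over ∧.
Step 3: Eliminate any double negations (¬¬X = X).

(m | d) & ((~b) | d)


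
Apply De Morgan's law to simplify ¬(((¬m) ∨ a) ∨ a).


De Morgan: the negation of a disjunction is the conjunction of the negations.
Distribute ¬ across ∨, flipping it to ∧, and negate each literal.

(m ∧ (¬a)) ∧ (¬a)


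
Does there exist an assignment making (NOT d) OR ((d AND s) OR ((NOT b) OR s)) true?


Search for a satisfying assignment over {b, d, s}.
Try b=F, d=F, s=F: the formula evaluates to T.
A satisfying assignment exists.

Satisfiable.


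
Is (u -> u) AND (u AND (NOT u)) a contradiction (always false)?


Truth table over {u}:
u | φ
-----
F | F
T | F
Every row is false.

Yes, it is a contradiction.


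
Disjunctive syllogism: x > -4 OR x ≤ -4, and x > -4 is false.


Disjunctive syllogism: from (P ∨ Q) and ¬P, infer Q.
One disjunct, 'x > -4', is ruled out; the other must hold.

x ≤ -4


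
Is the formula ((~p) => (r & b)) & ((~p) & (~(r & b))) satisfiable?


Check all 8 assignments over {b, p, r}:
b | p | r | φ
-------------
False | False | False | False
True | False | False | False
False | True | False | False
True | True | False | False
False | False | True | False
True | False | True | False
False | True | True | False
True | True | True | False
No assignment makes the formula true.

Unsatisfiable.


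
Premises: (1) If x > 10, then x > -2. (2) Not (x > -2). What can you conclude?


Modus tollens: from (P → Q) and ¬Q, infer ¬P.
Q = 'x > -2' is denied; since P → Q, P must also fail.

Not (x > 10).


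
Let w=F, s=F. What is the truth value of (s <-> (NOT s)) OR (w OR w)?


Substitute w=F, s=F:
NOT s = T
s <-> (NOT s) = F <-> T = F
w OR w = F OR F = F
(s <-> (NOT s)) OR (w OR w) = F OR F = F

F


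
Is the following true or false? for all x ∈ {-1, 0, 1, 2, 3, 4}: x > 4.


Evaluate the predicate on each element: -1:F, 0:F, 1:F, 2:F, 3:F, 4:F.
Counterexample x = -1 fails the predicate.

F


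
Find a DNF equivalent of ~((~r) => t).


Step 1: Rewrite implication then negate: ¬(¬(¬r) ∨ t) = (¬r) ∧ ¬t.

(~r) & (~t)


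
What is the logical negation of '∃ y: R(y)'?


¬(∀ x: φ) = ∃ x: ¬φ, and ¬(∃ x: φ) = ∀ x: ¬φ.
Apply to the existential statement.

∀ y: ¬(R(y))


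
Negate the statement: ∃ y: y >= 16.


¬(∀ x: φ) = ∃ x: ¬φ, and ¬(∃ x: φ) = ∀ x: ¬φ.
Apply to the existential statement.

∀ y: ¬(y >= 16)


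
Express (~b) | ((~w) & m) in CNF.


Step 1: Distribute ∨ over ∧: (¬b) ∨ ((¬w) ∧ m) = ((¬b) ∨ (¬w)) ∧ ((¬b) ∨ m).

((~b) | (~w)) & ((~b) | m)


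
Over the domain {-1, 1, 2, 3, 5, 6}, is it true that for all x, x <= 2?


Evaluate the predicate on each element: -1:T, 1:T, 2:T, 3:F, 5:F, 6:F.
Counterexample x = 3 fails the predicate.

F


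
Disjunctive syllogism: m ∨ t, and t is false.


Disjunctive syllogism: from (P ∨ Q) and ¬P, infer Q.
One disjunct, 't', is ruled out; the other must hold.

m


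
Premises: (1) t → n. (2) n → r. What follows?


Hypothetical syllogism: from (P → Q) and (Q → R), infer (P → R).
Chain the two implications through the shared middle term 'n'.

t → r


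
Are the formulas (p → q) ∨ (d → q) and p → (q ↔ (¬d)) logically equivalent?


Compare truth tables:
d | p | q | φ | ψ
-----------------
F | F | F | T | T
T | F | F | T | T
F | T | F | T | F
T | T | F | F | T
F | F | T | T | T
T | F | T | T | T
F | T | T | T | T
T | T | T | T | F
They differ at row 3 (d=F, p=T, q=F): φ=T but ψ=F.

No, they are not logically equivalent.


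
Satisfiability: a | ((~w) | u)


Search for a satisfying assignment over {a, u, w}.
Try a=False, u=False, w=False: the formula evaluates to True.
A satisfying assignment exists.

Satisfiable.


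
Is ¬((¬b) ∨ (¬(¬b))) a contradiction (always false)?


Truth table over {b}:
b | φ
-----
F | F
T | F
Every row is false.

Yes, it is a contradiction.


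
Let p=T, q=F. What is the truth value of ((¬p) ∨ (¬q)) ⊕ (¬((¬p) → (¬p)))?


Substitute p=T, q=F:
¬p = F
¬q = T
(¬p) ∨ (¬q) = F ∨ T = T
¬p = F
¬p = F
(¬p) → (¬p) = F → F = T
¬((¬p) → (¬p)) = F
((¬p) ∨ (¬q)) ⊕ (¬((¬p) → (¬p))) = T ⊕ F = T

T


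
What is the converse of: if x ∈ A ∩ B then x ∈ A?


The converse of (P → Q) is (Q → P). It is not in general equivalent to the original.
Here P = 'x ∈ A ∩ B' and Q = 'x ∈ A'.

If x ∈ A, then x ∈ A ∩ B.


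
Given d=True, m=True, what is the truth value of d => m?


Implication is false only when antecedent is true and consequent is false.
Substitute: d=True, m=True.
True => True evaluates to True.

True


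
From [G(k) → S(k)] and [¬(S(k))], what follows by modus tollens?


Modus tollens: from (P → Q) and ¬Q, infer ¬P.
Q = 'S(k)' is denied; since P → Q, P must also fail.

Not (G(k)).


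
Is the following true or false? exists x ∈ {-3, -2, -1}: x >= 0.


Evaluate the predicate on each element: -3:False, -2:False, -1:False.
No element satisfies the predicate.

False


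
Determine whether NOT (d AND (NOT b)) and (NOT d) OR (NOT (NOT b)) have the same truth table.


Compare truth tables:
b | d | φ | ψ
-------------
F | F | T | T
T | F | T | T
F | T | F | F
T | T | T | T
The columns φ and ψ agree on every row.

Yes, they are logically equivalent.


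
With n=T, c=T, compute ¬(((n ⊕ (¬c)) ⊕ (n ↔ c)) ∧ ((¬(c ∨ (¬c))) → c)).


Substitute n=T, c=T:
¬c = F
n ⊕ (¬c) = T ⊕ F = T
n ↔ c = T ↔ T = T
(n ⊕ (¬c)) ⊕ (n ↔ c) = T ⊕ T = F
¬c = F
c ∨ (¬c) = T ∨ F = T
¬(c ∨ (¬c)) = F
(¬(c ∨ (¬c))) → c = F → T = T
((n ⊕ (¬c)) ⊕ (n ↔ c)) ∧ ((¬(c ∨ (¬c))) → c) = F ∧ T = F
¬(((n ⊕ (¬c)) ⊕ (n ↔ c)) ∧ ((¬(c ∨ (¬c))) → c)) = T

T


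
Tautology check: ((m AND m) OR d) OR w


Build the truth table over {d, m, w}:
d | m | w | φ
-------------
F | F | F | F
T | F | F | T
F | T | F | T
T | T | F | T
F | F | T | T
T | F | T | T
F | T | T | T
T | T | T | T
Counterexample at row 1: with d=F, m=F, w=F, the formula is F.

No, it is not a tautology.


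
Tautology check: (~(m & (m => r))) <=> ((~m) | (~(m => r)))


Build the truth table over {m, r}:
m | r | φ
---------
False | False | True
True | False | True
False | True | True
True | True | True
Every row evaluates to true.

Yes, it is a tautology.


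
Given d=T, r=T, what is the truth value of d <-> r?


Biconditional is true when both operands have the same truth value.
Substitute: d=T, r=T.
T <-> T evaluates to T.

T


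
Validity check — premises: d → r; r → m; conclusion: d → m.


This matches the form of hypothetical syllogism: the conclusion follows in every model of the premises.

Valid.


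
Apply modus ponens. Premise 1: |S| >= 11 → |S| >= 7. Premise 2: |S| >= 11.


Modus ponens: from (P → Q) and P, infer Q.
P = '|S| >= 11' is asserted, and P → Q holds, so Q follows.

|S| >= 7.


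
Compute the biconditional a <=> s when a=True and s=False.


Biconditional is true when both operands have the same truth value.
Substitute: a=True, s=False.
True <=> False evaluates to False.

False


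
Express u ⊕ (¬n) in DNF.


Step 1: u ⊕ (¬n) is true exactly when they disagree: (u ∧ ¬(¬n)) ∨ (¬u ∧ (¬n)).
Step 2: Eliminate any double negations (¬¬X = X).

(u ∧ n) ∨ ((¬u) ∧ (¬n))


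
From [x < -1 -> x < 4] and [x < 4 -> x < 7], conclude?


Hypothetical syllogism: from (P → Q) and (Q → R), infer (P → R).
Chain the two implications through the shared middle term 'x < 4'.

x < -1 -> x < 7


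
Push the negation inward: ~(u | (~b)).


De Morgan: the negation of a disjunction is the conjunction of the negations.
Distribute ~ across |, flipping it to &, and negate each literal.

(~u) & b


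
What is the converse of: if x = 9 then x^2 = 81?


The converse of (P → Q) is (Q → P). It is not in general equivalent to the original.
Here P = 'x = 9' and Q = 'x^2 = 81'.

If x^2 = 81, then x = 9.


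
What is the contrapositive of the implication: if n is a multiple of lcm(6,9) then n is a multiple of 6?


The contrapositive of (P → Q) is (¬Q → ¬P); it is logically equivalent to the original.
Here P = 'n is a multiple of lcm(6,9)' and Q = 'n is a multiple of 6'.

If not (n is a multiple of 6), then not (n is a multiple of lcm(6,9)).


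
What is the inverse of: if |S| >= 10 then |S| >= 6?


The inverse of (P → Q) is (¬P → ¬Q). It is equivalent to the converse, not to the original.
Here P = '|S| >= 10' and Q = '|S| >= 6'.

If not (|S| >= 10), then not (|S| >= 6).


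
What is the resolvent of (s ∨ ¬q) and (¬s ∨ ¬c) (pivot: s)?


The clauses contain complementary literals s and ¬s.
Resolution eliminates this pair and disjoins the remaining literals (merging duplicates).

(¬q ∨ ¬c)


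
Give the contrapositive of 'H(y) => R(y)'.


The contrapositive of (P → Q) is (¬Q → ¬P); it is logically equivalent to the original.
Here P = 'H(y)' and Q = 'R(y)'.

If not (R(y)), then not (H(y)).


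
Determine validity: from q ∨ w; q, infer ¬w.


This is affirming a disjunct (fallacy). There exist truth assignments where the premises are all true but the conclusion is false.

Invalid.


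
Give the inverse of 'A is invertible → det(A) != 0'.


The inverse of (P → Q) is (¬P → ¬Q). It is equivalent to the converse, not to the original.
Here P = 'A is invertible' and Q = 'det(A) != 0'.

If not (A is invertible), then not (det(A) != 0).


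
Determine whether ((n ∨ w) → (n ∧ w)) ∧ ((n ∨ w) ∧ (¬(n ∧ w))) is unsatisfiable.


Truth table over {n, w}:
n | w | φ
---------
F | F | F
T | F | F
F | T | F
T | T | F
Every row is false.

Yes, it is a contradiction.


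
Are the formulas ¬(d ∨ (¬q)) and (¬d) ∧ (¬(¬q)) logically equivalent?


Compare truth tables:
d | q | φ | ψ
-------------
F | F | F | F
T | F | F | F
F | T | T | T
T | T | F | F
The columns φ and ψ agree on every row.

Yes, they are logically equivalent.


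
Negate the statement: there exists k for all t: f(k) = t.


Negation flips each quantifier (∀↔∃) and negates the inner predicate.
¬(there exists k for all t: φ) = for all k there exists t: ¬φ.

for all k there exists t: NOT(f(k) = t)


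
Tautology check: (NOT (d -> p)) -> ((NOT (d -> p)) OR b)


Build the truth table over {b, d, p}:
b | d | p | φ
-------------
F | F | F | T
T | F | F | T
F | T | F | T
T | T | F | T
F | F | T | T
T | F | T | T
F | T | T | T
T | T | T | T
Every row evaluates to true.

Yes, it is a tautology.


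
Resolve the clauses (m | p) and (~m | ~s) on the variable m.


The clauses contain complementary literals m and ~m.
Resolution eliminates this pair and disjoins the remaining literals (merging duplicates).

(p | ~s)


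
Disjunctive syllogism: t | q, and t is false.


Disjunctive syllogism: from (P ∨ Q) and ¬P, infer Q.
One disjunct, 't', is ruled out; the other must hold.

q


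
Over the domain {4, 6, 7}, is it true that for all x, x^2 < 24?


Evaluate the predicate on each element: 4:T, 6:F, 7:F.
Counterexample x = 6 fails the predicate.

F


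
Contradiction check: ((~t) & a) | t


Truth table over {a, t}:
a | t | φ
---------
False | False | False
True | False | True
False | True | True
True | True | True
Satisfying assignment at row 2: a=True, t=False gives True.

No, it is not a contradiction.


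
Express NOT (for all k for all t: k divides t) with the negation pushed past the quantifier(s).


Negation flips each quantifier (∀↔∃) and negates the inner predicate.
¬(for all k for all t: φ) = there exists k there exists t: ¬φ.

there exists k there exists t: NOT(k divides t)


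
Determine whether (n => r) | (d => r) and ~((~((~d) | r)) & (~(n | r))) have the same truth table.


Compare truth tables:
d | n | r | φ | ψ
-----------------
False | False | False | True | True
True | False | False | True | False
False | True | False | True | True
True | True | False | False | True
False | False | True | True | True
True | False | True | True | True
False | True | True | True | True
True | True | True | True | True
They differ at row 2 (d=True, n=False, r=False): φ=True but ψ=False.

No, they are not logically equivalent.


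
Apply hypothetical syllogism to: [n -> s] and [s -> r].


Hypothetical syllogism: from (P → Q) and (Q → R), infer (P → R).
Chain the two implications through the shared middle term 's'.

n -> r


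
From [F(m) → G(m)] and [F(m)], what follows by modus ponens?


Modus ponens: from (P → Q) and P, infer Q.
P = 'F(m)' is asserted, and P → Q holds, so Q follows.

G(m).


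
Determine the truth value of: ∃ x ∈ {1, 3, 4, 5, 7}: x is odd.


Evaluate the predicate on each element: 1:T, 3:T, 4:F, 5:T, 7:T.
Witness x = 1 satisfies the predicate.

T


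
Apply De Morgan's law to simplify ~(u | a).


De Morgan: the negation of a disjunction is the conjunction of the negations.
Distribute ~ across |, flipping it to &, and negate each literal.

(~u) & (~a)


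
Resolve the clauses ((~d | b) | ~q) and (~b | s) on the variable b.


The clauses contain complementary literals b and ~b.
Resolution eliminates this pair and disjoins the remaining literals (merging duplicates).

((~d | ~q) | s)


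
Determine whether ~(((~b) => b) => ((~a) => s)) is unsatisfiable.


Truth table over {a, b, s}:
a | b | s | φ
-------------
False | False | False | False
True | False | False | False
False | True | False | True
True | True | False | False
False | False | True | False
True | False | True | False
False | True | True | False
True | True | True | False
Satisfying assignment at row 3: a=False, b=True, s=False gives True.

No, it is not a contradiction.


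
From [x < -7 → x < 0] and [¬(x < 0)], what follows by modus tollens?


Modus tollens: from (P → Q) and ¬Q, infer ¬P.
Q = 'x < 0' is denied; since P → Q, P must also fail.

Not (x < -7).


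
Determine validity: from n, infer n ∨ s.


This matches the form of disjunction introduction: the conclusion follows in every model of the premises.

Valid.


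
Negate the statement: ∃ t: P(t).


¬(∀ x: φ) = ∃ x: ¬φ, and ¬(∃ x: φ) = ∀ x: ¬φ.
Apply to the existential statement.

∀ t: ¬(P(t))


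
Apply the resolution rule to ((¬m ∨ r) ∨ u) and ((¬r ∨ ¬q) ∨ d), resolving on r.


The clauses contain complementary literals r and ¬r.
Resolution eliminates this pair and disjoins the remaining literals (merging duplicates).

(((u ∨ ¬m) ∨ ¬q) ∨ d)


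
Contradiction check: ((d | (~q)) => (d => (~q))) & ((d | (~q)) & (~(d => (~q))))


Truth table over {d, q}:
d | q | φ
---------
False | False | False
True | False | False
False | True | False
True | True | False
Every row is false.

Yes, it is a contradiction.


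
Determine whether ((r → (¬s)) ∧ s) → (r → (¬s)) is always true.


Build the truth table over {r, s}:
r | s | φ
---------
F | F | T
T | F | T
F | T | T
T | T | T
Every row evaluates to true.

Yes, it is a tautology.


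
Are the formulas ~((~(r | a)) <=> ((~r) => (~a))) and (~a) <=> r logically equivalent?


Compare truth tables:
a | r | φ | ψ
-------------
False | False | False | False
True | False | False | True
False | True | True | True
True | True | True | False
They differ at row 2 (a=True, r=False): φ=False but ψ=True.

No, they are not logically equivalent.


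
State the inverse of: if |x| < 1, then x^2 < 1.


The inverse of (P → Q) is (¬P → ¬Q). It is equivalent to the converse, not to the original.
Here P = '|x| < 1' and Q = 'x^2 < 1'.

If not (|x| < 1), then not (x^2 < 1).
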